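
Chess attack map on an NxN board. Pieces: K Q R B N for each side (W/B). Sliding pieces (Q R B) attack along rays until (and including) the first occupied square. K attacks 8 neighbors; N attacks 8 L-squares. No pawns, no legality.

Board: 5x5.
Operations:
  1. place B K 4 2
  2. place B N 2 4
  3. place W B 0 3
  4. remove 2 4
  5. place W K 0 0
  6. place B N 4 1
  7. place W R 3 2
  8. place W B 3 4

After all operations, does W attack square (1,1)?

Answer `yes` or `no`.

Op 1: place BK@(4,2)
Op 2: place BN@(2,4)
Op 3: place WB@(0,3)
Op 4: remove (2,4)
Op 5: place WK@(0,0)
Op 6: place BN@(4,1)
Op 7: place WR@(3,2)
Op 8: place WB@(3,4)
Per-piece attacks for W:
  WK@(0,0): attacks (0,1) (1,0) (1,1)
  WB@(0,3): attacks (1,4) (1,2) (2,1) (3,0)
  WR@(3,2): attacks (3,3) (3,4) (3,1) (3,0) (4,2) (2,2) (1,2) (0,2) [ray(0,1) blocked at (3,4); ray(1,0) blocked at (4,2)]
  WB@(3,4): attacks (4,3) (2,3) (1,2) (0,1)
W attacks (1,1): yes

Answer: yes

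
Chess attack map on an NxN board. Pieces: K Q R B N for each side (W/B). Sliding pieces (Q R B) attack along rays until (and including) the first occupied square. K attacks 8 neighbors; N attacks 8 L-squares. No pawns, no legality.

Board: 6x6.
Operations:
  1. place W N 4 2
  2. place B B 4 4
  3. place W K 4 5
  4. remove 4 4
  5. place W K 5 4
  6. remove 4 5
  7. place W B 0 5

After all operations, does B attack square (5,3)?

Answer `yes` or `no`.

Op 1: place WN@(4,2)
Op 2: place BB@(4,4)
Op 3: place WK@(4,5)
Op 4: remove (4,4)
Op 5: place WK@(5,4)
Op 6: remove (4,5)
Op 7: place WB@(0,5)
Per-piece attacks for B:
B attacks (5,3): no

Answer: no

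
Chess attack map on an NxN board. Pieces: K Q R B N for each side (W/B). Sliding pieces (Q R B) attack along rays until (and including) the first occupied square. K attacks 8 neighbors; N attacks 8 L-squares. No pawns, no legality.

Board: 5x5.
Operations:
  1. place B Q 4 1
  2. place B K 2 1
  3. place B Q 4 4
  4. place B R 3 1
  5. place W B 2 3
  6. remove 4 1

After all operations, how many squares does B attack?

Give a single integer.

Answer: 19

Derivation:
Op 1: place BQ@(4,1)
Op 2: place BK@(2,1)
Op 3: place BQ@(4,4)
Op 4: place BR@(3,1)
Op 5: place WB@(2,3)
Op 6: remove (4,1)
Per-piece attacks for B:
  BK@(2,1): attacks (2,2) (2,0) (3,1) (1,1) (3,2) (3,0) (1,2) (1,0)
  BR@(3,1): attacks (3,2) (3,3) (3,4) (3,0) (4,1) (2,1) [ray(-1,0) blocked at (2,1)]
  BQ@(4,4): attacks (4,3) (4,2) (4,1) (4,0) (3,4) (2,4) (1,4) (0,4) (3,3) (2,2) (1,1) (0,0)
Union (19 distinct): (0,0) (0,4) (1,0) (1,1) (1,2) (1,4) (2,0) (2,1) (2,2) (2,4) (3,0) (3,1) (3,2) (3,3) (3,4) (4,0) (4,1) (4,2) (4,3)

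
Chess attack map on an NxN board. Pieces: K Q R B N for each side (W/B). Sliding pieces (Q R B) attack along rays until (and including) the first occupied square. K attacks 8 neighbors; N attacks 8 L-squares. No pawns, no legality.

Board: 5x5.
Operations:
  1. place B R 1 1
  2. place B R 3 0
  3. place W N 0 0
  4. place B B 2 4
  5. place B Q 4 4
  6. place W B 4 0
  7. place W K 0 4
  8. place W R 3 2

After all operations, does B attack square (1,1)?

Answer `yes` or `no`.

Answer: yes

Derivation:
Op 1: place BR@(1,1)
Op 2: place BR@(3,0)
Op 3: place WN@(0,0)
Op 4: place BB@(2,4)
Op 5: place BQ@(4,4)
Op 6: place WB@(4,0)
Op 7: place WK@(0,4)
Op 8: place WR@(3,2)
Per-piece attacks for B:
  BR@(1,1): attacks (1,2) (1,3) (1,4) (1,0) (2,1) (3,1) (4,1) (0,1)
  BB@(2,4): attacks (3,3) (4,2) (1,3) (0,2)
  BR@(3,0): attacks (3,1) (3,2) (4,0) (2,0) (1,0) (0,0) [ray(0,1) blocked at (3,2); ray(1,0) blocked at (4,0); ray(-1,0) blocked at (0,0)]
  BQ@(4,4): attacks (4,3) (4,2) (4,1) (4,0) (3,4) (2,4) (3,3) (2,2) (1,1) [ray(0,-1) blocked at (4,0); ray(-1,0) blocked at (2,4); ray(-1,-1) blocked at (1,1)]
B attacks (1,1): yes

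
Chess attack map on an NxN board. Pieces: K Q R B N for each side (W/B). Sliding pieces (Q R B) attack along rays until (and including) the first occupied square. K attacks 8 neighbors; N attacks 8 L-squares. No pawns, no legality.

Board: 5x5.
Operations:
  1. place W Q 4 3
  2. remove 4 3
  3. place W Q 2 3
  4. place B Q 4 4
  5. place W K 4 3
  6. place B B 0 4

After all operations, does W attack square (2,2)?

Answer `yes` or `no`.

Op 1: place WQ@(4,3)
Op 2: remove (4,3)
Op 3: place WQ@(2,3)
Op 4: place BQ@(4,4)
Op 5: place WK@(4,3)
Op 6: place BB@(0,4)
Per-piece attacks for W:
  WQ@(2,3): attacks (2,4) (2,2) (2,1) (2,0) (3,3) (4,3) (1,3) (0,3) (3,4) (3,2) (4,1) (1,4) (1,2) (0,1) [ray(1,0) blocked at (4,3)]
  WK@(4,3): attacks (4,4) (4,2) (3,3) (3,4) (3,2)
W attacks (2,2): yes

Answer: yes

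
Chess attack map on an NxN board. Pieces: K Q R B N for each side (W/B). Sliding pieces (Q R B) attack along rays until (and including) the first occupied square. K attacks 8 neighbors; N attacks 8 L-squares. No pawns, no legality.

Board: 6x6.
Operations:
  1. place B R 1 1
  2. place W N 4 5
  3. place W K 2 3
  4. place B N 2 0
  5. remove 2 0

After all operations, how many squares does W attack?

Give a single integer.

Answer: 9

Derivation:
Op 1: place BR@(1,1)
Op 2: place WN@(4,5)
Op 3: place WK@(2,3)
Op 4: place BN@(2,0)
Op 5: remove (2,0)
Per-piece attacks for W:
  WK@(2,3): attacks (2,4) (2,2) (3,3) (1,3) (3,4) (3,2) (1,4) (1,2)
  WN@(4,5): attacks (5,3) (3,3) (2,4)
Union (9 distinct): (1,2) (1,3) (1,4) (2,2) (2,4) (3,2) (3,3) (3,4) (5,3)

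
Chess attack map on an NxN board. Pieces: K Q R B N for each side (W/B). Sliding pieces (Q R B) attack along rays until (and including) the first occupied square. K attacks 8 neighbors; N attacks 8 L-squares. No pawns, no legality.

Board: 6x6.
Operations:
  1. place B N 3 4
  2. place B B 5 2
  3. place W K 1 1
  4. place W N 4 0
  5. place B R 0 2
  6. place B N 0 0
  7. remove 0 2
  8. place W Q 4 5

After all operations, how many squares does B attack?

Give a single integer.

Op 1: place BN@(3,4)
Op 2: place BB@(5,2)
Op 3: place WK@(1,1)
Op 4: place WN@(4,0)
Op 5: place BR@(0,2)
Op 6: place BN@(0,0)
Op 7: remove (0,2)
Op 8: place WQ@(4,5)
Per-piece attacks for B:
  BN@(0,0): attacks (1,2) (2,1)
  BN@(3,4): attacks (5,5) (1,5) (4,2) (5,3) (2,2) (1,3)
  BB@(5,2): attacks (4,3) (3,4) (4,1) (3,0) [ray(-1,1) blocked at (3,4)]
Union (12 distinct): (1,2) (1,3) (1,5) (2,1) (2,2) (3,0) (3,4) (4,1) (4,2) (4,3) (5,3) (5,5)

Answer: 12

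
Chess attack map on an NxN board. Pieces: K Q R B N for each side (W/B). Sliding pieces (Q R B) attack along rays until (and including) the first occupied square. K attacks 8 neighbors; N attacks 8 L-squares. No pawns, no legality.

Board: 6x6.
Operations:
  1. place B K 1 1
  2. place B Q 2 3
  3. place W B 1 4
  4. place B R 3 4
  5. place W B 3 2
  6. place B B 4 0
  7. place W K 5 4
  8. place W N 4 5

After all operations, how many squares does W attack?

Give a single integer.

Op 1: place BK@(1,1)
Op 2: place BQ@(2,3)
Op 3: place WB@(1,4)
Op 4: place BR@(3,4)
Op 5: place WB@(3,2)
Op 6: place BB@(4,0)
Op 7: place WK@(5,4)
Op 8: place WN@(4,5)
Per-piece attacks for W:
  WB@(1,4): attacks (2,5) (2,3) (0,5) (0,3) [ray(1,-1) blocked at (2,3)]
  WB@(3,2): attacks (4,3) (5,4) (4,1) (5,0) (2,3) (2,1) (1,0) [ray(1,1) blocked at (5,4); ray(-1,1) blocked at (2,3)]
  WN@(4,5): attacks (5,3) (3,3) (2,4)
  WK@(5,4): attacks (5,5) (5,3) (4,4) (4,5) (4,3)
Union (16 distinct): (0,3) (0,5) (1,0) (2,1) (2,3) (2,4) (2,5) (3,3) (4,1) (4,3) (4,4) (4,5) (5,0) (5,3) (5,4) (5,5)

Answer: 16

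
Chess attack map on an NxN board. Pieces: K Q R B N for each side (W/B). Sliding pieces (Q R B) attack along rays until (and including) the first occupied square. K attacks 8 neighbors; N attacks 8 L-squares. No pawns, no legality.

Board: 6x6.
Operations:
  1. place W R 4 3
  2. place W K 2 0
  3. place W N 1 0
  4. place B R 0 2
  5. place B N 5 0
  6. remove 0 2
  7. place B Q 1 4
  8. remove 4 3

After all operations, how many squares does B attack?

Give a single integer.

Op 1: place WR@(4,3)
Op 2: place WK@(2,0)
Op 3: place WN@(1,0)
Op 4: place BR@(0,2)
Op 5: place BN@(5,0)
Op 6: remove (0,2)
Op 7: place BQ@(1,4)
Op 8: remove (4,3)
Per-piece attacks for B:
  BQ@(1,4): attacks (1,5) (1,3) (1,2) (1,1) (1,0) (2,4) (3,4) (4,4) (5,4) (0,4) (2,5) (2,3) (3,2) (4,1) (5,0) (0,5) (0,3) [ray(0,-1) blocked at (1,0); ray(1,-1) blocked at (5,0)]
  BN@(5,0): attacks (4,2) (3,1)
Union (19 distinct): (0,3) (0,4) (0,5) (1,0) (1,1) (1,2) (1,3) (1,5) (2,3) (2,4) (2,5) (3,1) (3,2) (3,4) (4,1) (4,2) (4,4) (5,0) (5,4)

Answer: 19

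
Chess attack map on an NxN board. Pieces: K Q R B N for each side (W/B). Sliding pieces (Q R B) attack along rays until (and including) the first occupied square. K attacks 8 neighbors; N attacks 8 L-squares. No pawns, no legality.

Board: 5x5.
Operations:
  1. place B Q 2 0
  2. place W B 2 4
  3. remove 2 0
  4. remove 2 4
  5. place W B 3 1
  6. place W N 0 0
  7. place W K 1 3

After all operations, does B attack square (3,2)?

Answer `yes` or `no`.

Op 1: place BQ@(2,0)
Op 2: place WB@(2,4)
Op 3: remove (2,0)
Op 4: remove (2,4)
Op 5: place WB@(3,1)
Op 6: place WN@(0,0)
Op 7: place WK@(1,3)
Per-piece attacks for B:
B attacks (3,2): no

Answer: no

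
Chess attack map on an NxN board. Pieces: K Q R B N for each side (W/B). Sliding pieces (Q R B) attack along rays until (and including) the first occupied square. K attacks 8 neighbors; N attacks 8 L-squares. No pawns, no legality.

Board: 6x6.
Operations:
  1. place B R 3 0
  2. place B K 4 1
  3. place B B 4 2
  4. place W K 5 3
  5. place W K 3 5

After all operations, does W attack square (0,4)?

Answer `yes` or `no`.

Answer: no

Derivation:
Op 1: place BR@(3,0)
Op 2: place BK@(4,1)
Op 3: place BB@(4,2)
Op 4: place WK@(5,3)
Op 5: place WK@(3,5)
Per-piece attacks for W:
  WK@(3,5): attacks (3,4) (4,5) (2,5) (4,4) (2,4)
  WK@(5,3): attacks (5,4) (5,2) (4,3) (4,4) (4,2)
W attacks (0,4): no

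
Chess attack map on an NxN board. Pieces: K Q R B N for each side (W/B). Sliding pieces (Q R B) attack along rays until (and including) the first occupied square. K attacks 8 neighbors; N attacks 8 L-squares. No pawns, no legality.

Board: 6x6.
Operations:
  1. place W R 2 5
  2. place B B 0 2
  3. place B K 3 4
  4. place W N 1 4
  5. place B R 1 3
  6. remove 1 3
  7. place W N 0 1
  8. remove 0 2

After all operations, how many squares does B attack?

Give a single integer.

Answer: 8

Derivation:
Op 1: place WR@(2,5)
Op 2: place BB@(0,2)
Op 3: place BK@(3,4)
Op 4: place WN@(1,4)
Op 5: place BR@(1,3)
Op 6: remove (1,3)
Op 7: place WN@(0,1)
Op 8: remove (0,2)
Per-piece attacks for B:
  BK@(3,4): attacks (3,5) (3,3) (4,4) (2,4) (4,5) (4,3) (2,5) (2,3)
Union (8 distinct): (2,3) (2,4) (2,5) (3,3) (3,5) (4,3) (4,4) (4,5)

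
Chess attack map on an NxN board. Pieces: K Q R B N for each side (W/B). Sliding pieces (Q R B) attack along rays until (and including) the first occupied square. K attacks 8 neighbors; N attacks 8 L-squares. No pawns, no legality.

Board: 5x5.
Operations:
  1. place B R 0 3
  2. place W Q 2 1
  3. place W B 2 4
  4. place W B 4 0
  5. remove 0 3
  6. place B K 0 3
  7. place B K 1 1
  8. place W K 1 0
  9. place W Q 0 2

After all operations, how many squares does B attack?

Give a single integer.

Answer: 11

Derivation:
Op 1: place BR@(0,3)
Op 2: place WQ@(2,1)
Op 3: place WB@(2,4)
Op 4: place WB@(4,0)
Op 5: remove (0,3)
Op 6: place BK@(0,3)
Op 7: place BK@(1,1)
Op 8: place WK@(1,0)
Op 9: place WQ@(0,2)
Per-piece attacks for B:
  BK@(0,3): attacks (0,4) (0,2) (1,3) (1,4) (1,2)
  BK@(1,1): attacks (1,2) (1,0) (2,1) (0,1) (2,2) (2,0) (0,2) (0,0)
Union (11 distinct): (0,0) (0,1) (0,2) (0,4) (1,0) (1,2) (1,3) (1,4) (2,0) (2,1) (2,2)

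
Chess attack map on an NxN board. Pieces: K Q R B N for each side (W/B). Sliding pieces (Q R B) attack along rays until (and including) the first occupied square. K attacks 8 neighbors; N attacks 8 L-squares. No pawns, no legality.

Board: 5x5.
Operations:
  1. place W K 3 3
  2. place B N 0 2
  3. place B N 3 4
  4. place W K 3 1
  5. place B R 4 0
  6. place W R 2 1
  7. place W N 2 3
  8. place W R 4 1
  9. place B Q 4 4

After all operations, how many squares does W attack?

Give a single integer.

Op 1: place WK@(3,3)
Op 2: place BN@(0,2)
Op 3: place BN@(3,4)
Op 4: place WK@(3,1)
Op 5: place BR@(4,0)
Op 6: place WR@(2,1)
Op 7: place WN@(2,3)
Op 8: place WR@(4,1)
Op 9: place BQ@(4,4)
Per-piece attacks for W:
  WR@(2,1): attacks (2,2) (2,3) (2,0) (3,1) (1,1) (0,1) [ray(0,1) blocked at (2,3); ray(1,0) blocked at (3,1)]
  WN@(2,3): attacks (4,4) (0,4) (3,1) (4,2) (1,1) (0,2)
  WK@(3,1): attacks (3,2) (3,0) (4,1) (2,1) (4,2) (4,0) (2,2) (2,0)
  WK@(3,3): attacks (3,4) (3,2) (4,3) (2,3) (4,4) (4,2) (2,4) (2,2)
  WR@(4,1): attacks (4,2) (4,3) (4,4) (4,0) (3,1) [ray(0,1) blocked at (4,4); ray(0,-1) blocked at (4,0); ray(-1,0) blocked at (3,1)]
Union (18 distinct): (0,1) (0,2) (0,4) (1,1) (2,0) (2,1) (2,2) (2,3) (2,4) (3,0) (3,1) (3,2) (3,4) (4,0) (4,1) (4,2) (4,3) (4,4)

Answer: 18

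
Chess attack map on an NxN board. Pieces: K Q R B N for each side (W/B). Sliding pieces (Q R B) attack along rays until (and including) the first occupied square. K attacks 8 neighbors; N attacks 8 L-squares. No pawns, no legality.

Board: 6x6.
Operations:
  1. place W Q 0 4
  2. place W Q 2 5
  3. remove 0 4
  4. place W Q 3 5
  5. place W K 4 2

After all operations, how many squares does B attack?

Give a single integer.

Answer: 0

Derivation:
Op 1: place WQ@(0,4)
Op 2: place WQ@(2,5)
Op 3: remove (0,4)
Op 4: place WQ@(3,5)
Op 5: place WK@(4,2)
Per-piece attacks for B:
Union (0 distinct): (none)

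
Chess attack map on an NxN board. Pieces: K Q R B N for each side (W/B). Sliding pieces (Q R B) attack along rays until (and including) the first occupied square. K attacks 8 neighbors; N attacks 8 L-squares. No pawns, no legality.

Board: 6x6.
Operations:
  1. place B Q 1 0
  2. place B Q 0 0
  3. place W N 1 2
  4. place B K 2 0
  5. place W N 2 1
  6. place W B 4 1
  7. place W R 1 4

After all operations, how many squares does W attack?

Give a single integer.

Op 1: place BQ@(1,0)
Op 2: place BQ@(0,0)
Op 3: place WN@(1,2)
Op 4: place BK@(2,0)
Op 5: place WN@(2,1)
Op 6: place WB@(4,1)
Op 7: place WR@(1,4)
Per-piece attacks for W:
  WN@(1,2): attacks (2,4) (3,3) (0,4) (2,0) (3,1) (0,0)
  WR@(1,4): attacks (1,5) (1,3) (1,2) (2,4) (3,4) (4,4) (5,4) (0,4) [ray(0,-1) blocked at (1,2)]
  WN@(2,1): attacks (3,3) (4,2) (1,3) (0,2) (4,0) (0,0)
  WB@(4,1): attacks (5,2) (5,0) (3,2) (2,3) (1,4) (3,0) [ray(-1,1) blocked at (1,4)]
Union (21 distinct): (0,0) (0,2) (0,4) (1,2) (1,3) (1,4) (1,5) (2,0) (2,3) (2,4) (3,0) (3,1) (3,2) (3,3) (3,4) (4,0) (4,2) (4,4) (5,0) (5,2) (5,4)

Answer: 21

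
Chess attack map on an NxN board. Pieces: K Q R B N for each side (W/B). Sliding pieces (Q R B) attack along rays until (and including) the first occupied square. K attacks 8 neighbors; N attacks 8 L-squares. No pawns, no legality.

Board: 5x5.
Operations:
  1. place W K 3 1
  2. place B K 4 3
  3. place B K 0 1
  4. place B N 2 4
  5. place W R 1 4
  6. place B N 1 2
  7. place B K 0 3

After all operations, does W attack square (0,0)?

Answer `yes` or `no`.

Op 1: place WK@(3,1)
Op 2: place BK@(4,3)
Op 3: place BK@(0,1)
Op 4: place BN@(2,4)
Op 5: place WR@(1,4)
Op 6: place BN@(1,2)
Op 7: place BK@(0,3)
Per-piece attacks for W:
  WR@(1,4): attacks (1,3) (1,2) (2,4) (0,4) [ray(0,-1) blocked at (1,2); ray(1,0) blocked at (2,4)]
  WK@(3,1): attacks (3,2) (3,0) (4,1) (2,1) (4,2) (4,0) (2,2) (2,0)
W attacks (0,0): no

Answer: no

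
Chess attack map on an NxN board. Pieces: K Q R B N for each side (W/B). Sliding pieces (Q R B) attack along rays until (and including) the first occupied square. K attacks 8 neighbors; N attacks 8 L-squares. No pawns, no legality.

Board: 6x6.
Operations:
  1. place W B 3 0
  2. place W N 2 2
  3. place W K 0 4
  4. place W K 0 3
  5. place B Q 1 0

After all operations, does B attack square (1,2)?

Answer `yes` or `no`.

Answer: yes

Derivation:
Op 1: place WB@(3,0)
Op 2: place WN@(2,2)
Op 3: place WK@(0,4)
Op 4: place WK@(0,3)
Op 5: place BQ@(1,0)
Per-piece attacks for B:
  BQ@(1,0): attacks (1,1) (1,2) (1,3) (1,4) (1,5) (2,0) (3,0) (0,0) (2,1) (3,2) (4,3) (5,4) (0,1) [ray(1,0) blocked at (3,0)]
B attacks (1,2): yes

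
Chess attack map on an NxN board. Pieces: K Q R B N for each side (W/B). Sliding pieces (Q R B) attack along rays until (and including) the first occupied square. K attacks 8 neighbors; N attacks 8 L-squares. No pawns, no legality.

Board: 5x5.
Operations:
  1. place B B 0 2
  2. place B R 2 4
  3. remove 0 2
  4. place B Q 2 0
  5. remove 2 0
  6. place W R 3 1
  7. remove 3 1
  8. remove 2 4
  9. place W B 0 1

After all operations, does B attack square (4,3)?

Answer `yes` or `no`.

Answer: no

Derivation:
Op 1: place BB@(0,2)
Op 2: place BR@(2,4)
Op 3: remove (0,2)
Op 4: place BQ@(2,0)
Op 5: remove (2,0)
Op 6: place WR@(3,1)
Op 7: remove (3,1)
Op 8: remove (2,4)
Op 9: place WB@(0,1)
Per-piece attacks for B:
B attacks (4,3): no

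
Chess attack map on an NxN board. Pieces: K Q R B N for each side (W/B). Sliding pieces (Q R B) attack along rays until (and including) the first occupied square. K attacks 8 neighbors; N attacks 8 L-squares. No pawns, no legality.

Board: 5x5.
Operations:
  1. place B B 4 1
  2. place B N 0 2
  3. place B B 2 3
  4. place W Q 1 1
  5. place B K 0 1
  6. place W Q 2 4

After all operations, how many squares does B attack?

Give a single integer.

Op 1: place BB@(4,1)
Op 2: place BN@(0,2)
Op 3: place BB@(2,3)
Op 4: place WQ@(1,1)
Op 5: place BK@(0,1)
Op 6: place WQ@(2,4)
Per-piece attacks for B:
  BK@(0,1): attacks (0,2) (0,0) (1,1) (1,2) (1,0)
  BN@(0,2): attacks (1,4) (2,3) (1,0) (2,1)
  BB@(2,3): attacks (3,4) (3,2) (4,1) (1,4) (1,2) (0,1) [ray(1,-1) blocked at (4,1); ray(-1,-1) blocked at (0,1)]
  BB@(4,1): attacks (3,2) (2,3) (3,0) [ray(-1,1) blocked at (2,3)]
Union (13 distinct): (0,0) (0,1) (0,2) (1,0) (1,1) (1,2) (1,4) (2,1) (2,3) (3,0) (3,2) (3,4) (4,1)

Answer: 13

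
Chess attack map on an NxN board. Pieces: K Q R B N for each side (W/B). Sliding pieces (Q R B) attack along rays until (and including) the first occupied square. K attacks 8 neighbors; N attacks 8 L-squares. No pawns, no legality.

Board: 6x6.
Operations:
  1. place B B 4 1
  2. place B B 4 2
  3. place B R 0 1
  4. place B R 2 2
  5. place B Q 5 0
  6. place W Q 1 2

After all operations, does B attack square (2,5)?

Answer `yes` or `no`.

Op 1: place BB@(4,1)
Op 2: place BB@(4,2)
Op 3: place BR@(0,1)
Op 4: place BR@(2,2)
Op 5: place BQ@(5,0)
Op 6: place WQ@(1,2)
Per-piece attacks for B:
  BR@(0,1): attacks (0,2) (0,3) (0,4) (0,5) (0,0) (1,1) (2,1) (3,1) (4,1) [ray(1,0) blocked at (4,1)]
  BR@(2,2): attacks (2,3) (2,4) (2,5) (2,1) (2,0) (3,2) (4,2) (1,2) [ray(1,0) blocked at (4,2); ray(-1,0) blocked at (1,2)]
  BB@(4,1): attacks (5,2) (5,0) (3,2) (2,3) (1,4) (0,5) (3,0) [ray(1,-1) blocked at (5,0)]
  BB@(4,2): attacks (5,3) (5,1) (3,3) (2,4) (1,5) (3,1) (2,0)
  BQ@(5,0): attacks (5,1) (5,2) (5,3) (5,4) (5,5) (4,0) (3,0) (2,0) (1,0) (0,0) (4,1) [ray(-1,1) blocked at (4,1)]
B attacks (2,5): yes

Answer: yes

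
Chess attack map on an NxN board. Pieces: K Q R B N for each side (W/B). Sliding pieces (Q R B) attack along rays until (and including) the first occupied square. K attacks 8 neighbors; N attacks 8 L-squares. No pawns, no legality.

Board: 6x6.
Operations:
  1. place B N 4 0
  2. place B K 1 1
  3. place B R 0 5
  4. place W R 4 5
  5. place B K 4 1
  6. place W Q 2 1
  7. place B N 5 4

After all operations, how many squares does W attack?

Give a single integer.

Op 1: place BN@(4,0)
Op 2: place BK@(1,1)
Op 3: place BR@(0,5)
Op 4: place WR@(4,5)
Op 5: place BK@(4,1)
Op 6: place WQ@(2,1)
Op 7: place BN@(5,4)
Per-piece attacks for W:
  WQ@(2,1): attacks (2,2) (2,3) (2,4) (2,5) (2,0) (3,1) (4,1) (1,1) (3,2) (4,3) (5,4) (3,0) (1,2) (0,3) (1,0) [ray(1,0) blocked at (4,1); ray(-1,0) blocked at (1,1); ray(1,1) blocked at (5,4)]
  WR@(4,5): attacks (4,4) (4,3) (4,2) (4,1) (5,5) (3,5) (2,5) (1,5) (0,5) [ray(0,-1) blocked at (4,1); ray(-1,0) blocked at (0,5)]
Union (21 distinct): (0,3) (0,5) (1,0) (1,1) (1,2) (1,5) (2,0) (2,2) (2,3) (2,4) (2,5) (3,0) (3,1) (3,2) (3,5) (4,1) (4,2) (4,3) (4,4) (5,4) (5,5)

Answer: 21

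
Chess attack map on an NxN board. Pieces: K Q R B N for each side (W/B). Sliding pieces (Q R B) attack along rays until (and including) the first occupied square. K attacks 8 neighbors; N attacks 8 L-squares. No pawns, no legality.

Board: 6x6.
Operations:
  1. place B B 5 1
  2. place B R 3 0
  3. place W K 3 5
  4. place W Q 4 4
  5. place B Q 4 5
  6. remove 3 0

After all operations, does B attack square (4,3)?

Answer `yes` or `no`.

Answer: no

Derivation:
Op 1: place BB@(5,1)
Op 2: place BR@(3,0)
Op 3: place WK@(3,5)
Op 4: place WQ@(4,4)
Op 5: place BQ@(4,5)
Op 6: remove (3,0)
Per-piece attacks for B:
  BQ@(4,5): attacks (4,4) (5,5) (3,5) (5,4) (3,4) (2,3) (1,2) (0,1) [ray(0,-1) blocked at (4,4); ray(-1,0) blocked at (3,5)]
  BB@(5,1): attacks (4,2) (3,3) (2,4) (1,5) (4,0)
B attacks (4,3): no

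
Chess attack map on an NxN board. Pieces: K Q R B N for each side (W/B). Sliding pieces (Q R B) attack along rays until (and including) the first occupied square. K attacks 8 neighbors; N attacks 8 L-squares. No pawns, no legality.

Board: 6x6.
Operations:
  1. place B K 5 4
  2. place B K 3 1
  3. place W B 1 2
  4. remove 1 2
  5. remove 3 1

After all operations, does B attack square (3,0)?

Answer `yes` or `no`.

Op 1: place BK@(5,4)
Op 2: place BK@(3,1)
Op 3: place WB@(1,2)
Op 4: remove (1,2)
Op 5: remove (3,1)
Per-piece attacks for B:
  BK@(5,4): attacks (5,5) (5,3) (4,4) (4,5) (4,3)
B attacks (3,0): no

Answer: no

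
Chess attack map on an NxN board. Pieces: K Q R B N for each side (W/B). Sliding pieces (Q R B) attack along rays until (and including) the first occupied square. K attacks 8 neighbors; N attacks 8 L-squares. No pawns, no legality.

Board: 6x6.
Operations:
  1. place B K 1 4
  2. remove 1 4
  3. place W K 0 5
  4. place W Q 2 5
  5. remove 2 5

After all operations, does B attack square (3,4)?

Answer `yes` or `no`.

Answer: no

Derivation:
Op 1: place BK@(1,4)
Op 2: remove (1,4)
Op 3: place WK@(0,5)
Op 4: place WQ@(2,5)
Op 5: remove (2,5)
Per-piece attacks for B:
B attacks (3,4): no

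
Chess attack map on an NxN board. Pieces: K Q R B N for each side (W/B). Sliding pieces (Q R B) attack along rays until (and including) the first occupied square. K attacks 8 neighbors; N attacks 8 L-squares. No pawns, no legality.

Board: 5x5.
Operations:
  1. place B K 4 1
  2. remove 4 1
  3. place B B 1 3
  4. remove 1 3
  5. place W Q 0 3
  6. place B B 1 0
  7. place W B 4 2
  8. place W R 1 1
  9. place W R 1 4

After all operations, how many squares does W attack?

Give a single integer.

Answer: 20

Derivation:
Op 1: place BK@(4,1)
Op 2: remove (4,1)
Op 3: place BB@(1,3)
Op 4: remove (1,3)
Op 5: place WQ@(0,3)
Op 6: place BB@(1,0)
Op 7: place WB@(4,2)
Op 8: place WR@(1,1)
Op 9: place WR@(1,4)
Per-piece attacks for W:
  WQ@(0,3): attacks (0,4) (0,2) (0,1) (0,0) (1,3) (2,3) (3,3) (4,3) (1,4) (1,2) (2,1) (3,0) [ray(1,1) blocked at (1,4)]
  WR@(1,1): attacks (1,2) (1,3) (1,4) (1,0) (2,1) (3,1) (4,1) (0,1) [ray(0,1) blocked at (1,4); ray(0,-1) blocked at (1,0)]
  WR@(1,4): attacks (1,3) (1,2) (1,1) (2,4) (3,4) (4,4) (0,4) [ray(0,-1) blocked at (1,1)]
  WB@(4,2): attacks (3,3) (2,4) (3,1) (2,0)
Union (20 distinct): (0,0) (0,1) (0,2) (0,4) (1,0) (1,1) (1,2) (1,3) (1,4) (2,0) (2,1) (2,3) (2,4) (3,0) (3,1) (3,3) (3,4) (4,1) (4,3) (4,4)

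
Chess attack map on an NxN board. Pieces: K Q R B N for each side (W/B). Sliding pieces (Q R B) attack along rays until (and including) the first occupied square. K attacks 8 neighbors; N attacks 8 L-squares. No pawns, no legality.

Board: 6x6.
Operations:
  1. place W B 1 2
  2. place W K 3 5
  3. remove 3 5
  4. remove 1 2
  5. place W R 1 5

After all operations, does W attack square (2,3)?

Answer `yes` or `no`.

Op 1: place WB@(1,2)
Op 2: place WK@(3,5)
Op 3: remove (3,5)
Op 4: remove (1,2)
Op 5: place WR@(1,5)
Per-piece attacks for W:
  WR@(1,5): attacks (1,4) (1,3) (1,2) (1,1) (1,0) (2,5) (3,5) (4,5) (5,5) (0,5)
W attacks (2,3): no

Answer: no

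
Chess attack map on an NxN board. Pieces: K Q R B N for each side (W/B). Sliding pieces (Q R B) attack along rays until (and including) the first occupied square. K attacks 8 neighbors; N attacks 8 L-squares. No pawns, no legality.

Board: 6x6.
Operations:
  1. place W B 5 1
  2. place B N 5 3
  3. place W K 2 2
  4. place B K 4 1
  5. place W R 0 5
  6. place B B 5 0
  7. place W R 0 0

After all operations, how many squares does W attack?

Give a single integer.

Op 1: place WB@(5,1)
Op 2: place BN@(5,3)
Op 3: place WK@(2,2)
Op 4: place BK@(4,1)
Op 5: place WR@(0,5)
Op 6: place BB@(5,0)
Op 7: place WR@(0,0)
Per-piece attacks for W:
  WR@(0,0): attacks (0,1) (0,2) (0,3) (0,4) (0,5) (1,0) (2,0) (3,0) (4,0) (5,0) [ray(0,1) blocked at (0,5); ray(1,0) blocked at (5,0)]
  WR@(0,5): attacks (0,4) (0,3) (0,2) (0,1) (0,0) (1,5) (2,5) (3,5) (4,5) (5,5) [ray(0,-1) blocked at (0,0)]
  WK@(2,2): attacks (2,3) (2,1) (3,2) (1,2) (3,3) (3,1) (1,3) (1,1)
  WB@(5,1): attacks (4,2) (3,3) (2,4) (1,5) (4,0)
Union (26 distinct): (0,0) (0,1) (0,2) (0,3) (0,4) (0,5) (1,0) (1,1) (1,2) (1,3) (1,5) (2,0) (2,1) (2,3) (2,4) (2,5) (3,0) (3,1) (3,2) (3,3) (3,5) (4,0) (4,2) (4,5) (5,0) (5,5)

Answer: 26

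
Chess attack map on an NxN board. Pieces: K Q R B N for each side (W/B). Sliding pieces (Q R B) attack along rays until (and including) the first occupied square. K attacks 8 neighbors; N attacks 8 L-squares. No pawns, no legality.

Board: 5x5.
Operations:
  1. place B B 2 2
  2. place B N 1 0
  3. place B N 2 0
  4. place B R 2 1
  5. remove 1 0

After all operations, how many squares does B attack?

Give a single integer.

Answer: 14

Derivation:
Op 1: place BB@(2,2)
Op 2: place BN@(1,0)
Op 3: place BN@(2,0)
Op 4: place BR@(2,1)
Op 5: remove (1,0)
Per-piece attacks for B:
  BN@(2,0): attacks (3,2) (4,1) (1,2) (0,1)
  BR@(2,1): attacks (2,2) (2,0) (3,1) (4,1) (1,1) (0,1) [ray(0,1) blocked at (2,2); ray(0,-1) blocked at (2,0)]
  BB@(2,2): attacks (3,3) (4,4) (3,1) (4,0) (1,3) (0,4) (1,1) (0,0)
Union (14 distinct): (0,0) (0,1) (0,4) (1,1) (1,2) (1,3) (2,0) (2,2) (3,1) (3,2) (3,3) (4,0) (4,1) (4,4)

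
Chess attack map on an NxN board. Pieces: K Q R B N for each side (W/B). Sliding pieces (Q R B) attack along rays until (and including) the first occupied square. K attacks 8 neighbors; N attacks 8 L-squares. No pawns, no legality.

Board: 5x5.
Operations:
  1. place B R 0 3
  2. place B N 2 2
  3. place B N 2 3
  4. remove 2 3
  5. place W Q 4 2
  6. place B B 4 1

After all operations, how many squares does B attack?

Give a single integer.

Op 1: place BR@(0,3)
Op 2: place BN@(2,2)
Op 3: place BN@(2,3)
Op 4: remove (2,3)
Op 5: place WQ@(4,2)
Op 6: place BB@(4,1)
Per-piece attacks for B:
  BR@(0,3): attacks (0,4) (0,2) (0,1) (0,0) (1,3) (2,3) (3,3) (4,3)
  BN@(2,2): attacks (3,4) (4,3) (1,4) (0,3) (3,0) (4,1) (1,0) (0,1)
  BB@(4,1): attacks (3,2) (2,3) (1,4) (3,0)
Union (15 distinct): (0,0) (0,1) (0,2) (0,3) (0,4) (1,0) (1,3) (1,4) (2,3) (3,0) (3,2) (3,3) (3,4) (4,1) (4,3)

Answer: 15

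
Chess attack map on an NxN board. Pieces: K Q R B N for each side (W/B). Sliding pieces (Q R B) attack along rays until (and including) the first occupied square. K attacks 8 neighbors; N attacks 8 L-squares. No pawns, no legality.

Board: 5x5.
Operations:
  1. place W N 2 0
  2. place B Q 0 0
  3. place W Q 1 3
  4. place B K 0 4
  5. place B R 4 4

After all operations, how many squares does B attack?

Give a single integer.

Answer: 18

Derivation:
Op 1: place WN@(2,0)
Op 2: place BQ@(0,0)
Op 3: place WQ@(1,3)
Op 4: place BK@(0,4)
Op 5: place BR@(4,4)
Per-piece attacks for B:
  BQ@(0,0): attacks (0,1) (0,2) (0,3) (0,4) (1,0) (2,0) (1,1) (2,2) (3,3) (4,4) [ray(0,1) blocked at (0,4); ray(1,0) blocked at (2,0); ray(1,1) blocked at (4,4)]
  BK@(0,4): attacks (0,3) (1,4) (1,3)
  BR@(4,4): attacks (4,3) (4,2) (4,1) (4,0) (3,4) (2,4) (1,4) (0,4) [ray(-1,0) blocked at (0,4)]
Union (18 distinct): (0,1) (0,2) (0,3) (0,4) (1,0) (1,1) (1,3) (1,4) (2,0) (2,2) (2,4) (3,3) (3,4) (4,0) (4,1) (4,2) (4,3) (4,4)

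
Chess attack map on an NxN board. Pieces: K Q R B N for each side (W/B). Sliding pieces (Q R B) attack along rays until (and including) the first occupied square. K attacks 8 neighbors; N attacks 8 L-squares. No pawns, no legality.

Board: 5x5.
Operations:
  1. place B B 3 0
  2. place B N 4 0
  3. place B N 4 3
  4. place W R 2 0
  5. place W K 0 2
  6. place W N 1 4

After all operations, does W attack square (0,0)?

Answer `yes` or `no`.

Answer: yes

Derivation:
Op 1: place BB@(3,0)
Op 2: place BN@(4,0)
Op 3: place BN@(4,3)
Op 4: place WR@(2,0)
Op 5: place WK@(0,2)
Op 6: place WN@(1,4)
Per-piece attacks for W:
  WK@(0,2): attacks (0,3) (0,1) (1,2) (1,3) (1,1)
  WN@(1,4): attacks (2,2) (3,3) (0,2)
  WR@(2,0): attacks (2,1) (2,2) (2,3) (2,4) (3,0) (1,0) (0,0) [ray(1,0) blocked at (3,0)]
W attacks (0,0): yes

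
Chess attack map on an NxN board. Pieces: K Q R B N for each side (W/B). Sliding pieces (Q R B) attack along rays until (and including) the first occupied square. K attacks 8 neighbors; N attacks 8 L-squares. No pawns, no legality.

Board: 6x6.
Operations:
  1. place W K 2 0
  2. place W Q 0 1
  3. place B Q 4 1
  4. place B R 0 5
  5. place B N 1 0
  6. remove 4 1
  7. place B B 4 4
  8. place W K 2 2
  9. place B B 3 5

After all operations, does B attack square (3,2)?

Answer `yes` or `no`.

Answer: no

Derivation:
Op 1: place WK@(2,0)
Op 2: place WQ@(0,1)
Op 3: place BQ@(4,1)
Op 4: place BR@(0,5)
Op 5: place BN@(1,0)
Op 6: remove (4,1)
Op 7: place BB@(4,4)
Op 8: place WK@(2,2)
Op 9: place BB@(3,5)
Per-piece attacks for B:
  BR@(0,5): attacks (0,4) (0,3) (0,2) (0,1) (1,5) (2,5) (3,5) [ray(0,-1) blocked at (0,1); ray(1,0) blocked at (3,5)]
  BN@(1,0): attacks (2,2) (3,1) (0,2)
  BB@(3,5): attacks (4,4) (2,4) (1,3) (0,2) [ray(1,-1) blocked at (4,4)]
  BB@(4,4): attacks (5,5) (5,3) (3,5) (3,3) (2,2) [ray(-1,1) blocked at (3,5); ray(-1,-1) blocked at (2,2)]
B attacks (3,2): no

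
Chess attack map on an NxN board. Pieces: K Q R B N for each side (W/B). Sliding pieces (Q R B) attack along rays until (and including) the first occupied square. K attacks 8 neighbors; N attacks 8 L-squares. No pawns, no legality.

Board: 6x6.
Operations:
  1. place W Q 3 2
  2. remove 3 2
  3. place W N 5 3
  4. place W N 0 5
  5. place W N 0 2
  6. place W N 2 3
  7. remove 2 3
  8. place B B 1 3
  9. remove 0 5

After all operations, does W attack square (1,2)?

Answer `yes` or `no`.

Op 1: place WQ@(3,2)
Op 2: remove (3,2)
Op 3: place WN@(5,3)
Op 4: place WN@(0,5)
Op 5: place WN@(0,2)
Op 6: place WN@(2,3)
Op 7: remove (2,3)
Op 8: place BB@(1,3)
Op 9: remove (0,5)
Per-piece attacks for W:
  WN@(0,2): attacks (1,4) (2,3) (1,0) (2,1)
  WN@(5,3): attacks (4,5) (3,4) (4,1) (3,2)
W attacks (1,2): no

Answer: no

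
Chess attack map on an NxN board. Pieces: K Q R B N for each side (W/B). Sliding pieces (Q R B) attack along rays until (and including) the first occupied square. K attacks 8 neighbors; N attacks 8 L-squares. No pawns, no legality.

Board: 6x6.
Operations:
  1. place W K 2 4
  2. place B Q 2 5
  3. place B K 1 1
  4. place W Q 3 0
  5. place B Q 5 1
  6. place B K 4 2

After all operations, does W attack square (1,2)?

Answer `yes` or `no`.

Answer: yes

Derivation:
Op 1: place WK@(2,4)
Op 2: place BQ@(2,5)
Op 3: place BK@(1,1)
Op 4: place WQ@(3,0)
Op 5: place BQ@(5,1)
Op 6: place BK@(4,2)
Per-piece attacks for W:
  WK@(2,4): attacks (2,5) (2,3) (3,4) (1,4) (3,5) (3,3) (1,5) (1,3)
  WQ@(3,0): attacks (3,1) (3,2) (3,3) (3,4) (3,5) (4,0) (5,0) (2,0) (1,0) (0,0) (4,1) (5,2) (2,1) (1,2) (0,3)
W attacks (1,2): yes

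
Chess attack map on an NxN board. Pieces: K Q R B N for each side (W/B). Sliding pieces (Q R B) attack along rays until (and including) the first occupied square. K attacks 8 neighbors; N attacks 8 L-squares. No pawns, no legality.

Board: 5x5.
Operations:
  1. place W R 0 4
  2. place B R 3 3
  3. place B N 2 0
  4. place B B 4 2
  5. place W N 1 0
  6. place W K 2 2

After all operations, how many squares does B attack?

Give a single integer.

Answer: 13

Derivation:
Op 1: place WR@(0,4)
Op 2: place BR@(3,3)
Op 3: place BN@(2,0)
Op 4: place BB@(4,2)
Op 5: place WN@(1,0)
Op 6: place WK@(2,2)
Per-piece attacks for B:
  BN@(2,0): attacks (3,2) (4,1) (1,2) (0,1)
  BR@(3,3): attacks (3,4) (3,2) (3,1) (3,0) (4,3) (2,3) (1,3) (0,3)
  BB@(4,2): attacks (3,3) (3,1) (2,0) [ray(-1,1) blocked at (3,3); ray(-1,-1) blocked at (2,0)]
Union (13 distinct): (0,1) (0,3) (1,2) (1,3) (2,0) (2,3) (3,0) (3,1) (3,2) (3,3) (3,4) (4,1) (4,3)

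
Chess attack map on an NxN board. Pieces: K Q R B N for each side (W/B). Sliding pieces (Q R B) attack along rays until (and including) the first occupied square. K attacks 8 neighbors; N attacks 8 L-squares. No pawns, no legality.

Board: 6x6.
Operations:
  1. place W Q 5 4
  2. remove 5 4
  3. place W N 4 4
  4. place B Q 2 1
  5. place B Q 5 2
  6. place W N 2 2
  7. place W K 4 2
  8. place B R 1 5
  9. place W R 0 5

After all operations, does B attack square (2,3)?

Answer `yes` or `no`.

Op 1: place WQ@(5,4)
Op 2: remove (5,4)
Op 3: place WN@(4,4)
Op 4: place BQ@(2,1)
Op 5: place BQ@(5,2)
Op 6: place WN@(2,2)
Op 7: place WK@(4,2)
Op 8: place BR@(1,5)
Op 9: place WR@(0,5)
Per-piece attacks for B:
  BR@(1,5): attacks (1,4) (1,3) (1,2) (1,1) (1,0) (2,5) (3,5) (4,5) (5,5) (0,5) [ray(-1,0) blocked at (0,5)]
  BQ@(2,1): attacks (2,2) (2,0) (3,1) (4,1) (5,1) (1,1) (0,1) (3,2) (4,3) (5,4) (3,0) (1,2) (0,3) (1,0) [ray(0,1) blocked at (2,2)]
  BQ@(5,2): attacks (5,3) (5,4) (5,5) (5,1) (5,0) (4,2) (4,3) (3,4) (2,5) (4,1) (3,0) [ray(-1,0) blocked at (4,2)]
B attacks (2,3): no

Answer: no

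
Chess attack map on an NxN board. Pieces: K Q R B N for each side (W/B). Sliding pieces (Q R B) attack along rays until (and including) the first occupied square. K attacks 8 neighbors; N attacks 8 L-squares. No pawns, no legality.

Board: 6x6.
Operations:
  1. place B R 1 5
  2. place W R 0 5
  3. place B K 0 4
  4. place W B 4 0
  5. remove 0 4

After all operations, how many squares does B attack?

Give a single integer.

Answer: 10

Derivation:
Op 1: place BR@(1,5)
Op 2: place WR@(0,5)
Op 3: place BK@(0,4)
Op 4: place WB@(4,0)
Op 5: remove (0,4)
Per-piece attacks for B:
  BR@(1,5): attacks (1,4) (1,3) (1,2) (1,1) (1,0) (2,5) (3,5) (4,5) (5,5) (0,5) [ray(-1,0) blocked at (0,5)]
Union (10 distinct): (0,5) (1,0) (1,1) (1,2) (1,3) (1,4) (2,5) (3,5) (4,5) (5,5)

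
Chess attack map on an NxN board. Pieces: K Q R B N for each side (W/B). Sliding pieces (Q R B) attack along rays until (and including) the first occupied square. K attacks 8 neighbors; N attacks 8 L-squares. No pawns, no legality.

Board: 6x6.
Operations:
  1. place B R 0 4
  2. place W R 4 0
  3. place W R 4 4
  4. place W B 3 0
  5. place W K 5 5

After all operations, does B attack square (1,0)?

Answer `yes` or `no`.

Answer: no

Derivation:
Op 1: place BR@(0,4)
Op 2: place WR@(4,0)
Op 3: place WR@(4,4)
Op 4: place WB@(3,0)
Op 5: place WK@(5,5)
Per-piece attacks for B:
  BR@(0,4): attacks (0,5) (0,3) (0,2) (0,1) (0,0) (1,4) (2,4) (3,4) (4,4) [ray(1,0) blocked at (4,4)]
B attacks (1,0): no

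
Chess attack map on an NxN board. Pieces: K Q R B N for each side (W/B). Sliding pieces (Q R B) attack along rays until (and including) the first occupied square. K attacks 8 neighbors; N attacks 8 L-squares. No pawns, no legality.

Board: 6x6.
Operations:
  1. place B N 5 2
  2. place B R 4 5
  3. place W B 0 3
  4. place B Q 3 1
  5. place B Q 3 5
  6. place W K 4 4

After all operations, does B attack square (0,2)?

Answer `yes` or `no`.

Answer: yes

Derivation:
Op 1: place BN@(5,2)
Op 2: place BR@(4,5)
Op 3: place WB@(0,3)
Op 4: place BQ@(3,1)
Op 5: place BQ@(3,5)
Op 6: place WK@(4,4)
Per-piece attacks for B:
  BQ@(3,1): attacks (3,2) (3,3) (3,4) (3,5) (3,0) (4,1) (5,1) (2,1) (1,1) (0,1) (4,2) (5,3) (4,0) (2,2) (1,3) (0,4) (2,0) [ray(0,1) blocked at (3,5)]
  BQ@(3,5): attacks (3,4) (3,3) (3,2) (3,1) (4,5) (2,5) (1,5) (0,5) (4,4) (2,4) (1,3) (0,2) [ray(0,-1) blocked at (3,1); ray(1,0) blocked at (4,5); ray(1,-1) blocked at (4,4)]
  BR@(4,5): attacks (4,4) (5,5) (3,5) [ray(0,-1) blocked at (4,4); ray(-1,0) blocked at (3,5)]
  BN@(5,2): attacks (4,4) (3,3) (4,0) (3,1)
B attacks (0,2): yes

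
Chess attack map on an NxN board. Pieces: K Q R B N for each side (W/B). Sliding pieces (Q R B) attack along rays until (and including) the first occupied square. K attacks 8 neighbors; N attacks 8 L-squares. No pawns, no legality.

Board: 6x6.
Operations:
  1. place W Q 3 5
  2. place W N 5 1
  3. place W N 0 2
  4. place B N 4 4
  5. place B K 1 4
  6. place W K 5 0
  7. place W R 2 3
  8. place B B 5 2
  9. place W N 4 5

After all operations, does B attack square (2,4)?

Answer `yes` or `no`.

Answer: yes

Derivation:
Op 1: place WQ@(3,5)
Op 2: place WN@(5,1)
Op 3: place WN@(0,2)
Op 4: place BN@(4,4)
Op 5: place BK@(1,4)
Op 6: place WK@(5,0)
Op 7: place WR@(2,3)
Op 8: place BB@(5,2)
Op 9: place WN@(4,5)
Per-piece attacks for B:
  BK@(1,4): attacks (1,5) (1,3) (2,4) (0,4) (2,5) (2,3) (0,5) (0,3)
  BN@(4,4): attacks (2,5) (5,2) (3,2) (2,3)
  BB@(5,2): attacks (4,3) (3,4) (2,5) (4,1) (3,0)
B attacks (2,4): yes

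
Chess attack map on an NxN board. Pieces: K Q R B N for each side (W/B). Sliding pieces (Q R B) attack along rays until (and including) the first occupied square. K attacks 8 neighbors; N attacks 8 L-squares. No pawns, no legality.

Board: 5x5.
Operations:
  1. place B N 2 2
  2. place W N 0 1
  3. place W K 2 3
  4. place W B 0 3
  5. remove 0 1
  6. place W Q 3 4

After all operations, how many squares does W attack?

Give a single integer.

Answer: 15

Derivation:
Op 1: place BN@(2,2)
Op 2: place WN@(0,1)
Op 3: place WK@(2,3)
Op 4: place WB@(0,3)
Op 5: remove (0,1)
Op 6: place WQ@(3,4)
Per-piece attacks for W:
  WB@(0,3): attacks (1,4) (1,2) (2,1) (3,0)
  WK@(2,3): attacks (2,4) (2,2) (3,3) (1,3) (3,4) (3,2) (1,4) (1,2)
  WQ@(3,4): attacks (3,3) (3,2) (3,1) (3,0) (4,4) (2,4) (1,4) (0,4) (4,3) (2,3) [ray(-1,-1) blocked at (2,3)]
Union (15 distinct): (0,4) (1,2) (1,3) (1,4) (2,1) (2,2) (2,3) (2,4) (3,0) (3,1) (3,2) (3,3) (3,4) (4,3) (4,4)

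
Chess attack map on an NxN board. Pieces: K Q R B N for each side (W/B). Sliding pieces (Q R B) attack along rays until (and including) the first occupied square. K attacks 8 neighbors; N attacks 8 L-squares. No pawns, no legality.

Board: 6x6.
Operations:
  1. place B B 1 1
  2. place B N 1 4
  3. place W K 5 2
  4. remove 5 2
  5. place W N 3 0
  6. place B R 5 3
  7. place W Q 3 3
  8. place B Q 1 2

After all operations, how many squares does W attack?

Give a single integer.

Answer: 18

Derivation:
Op 1: place BB@(1,1)
Op 2: place BN@(1,4)
Op 3: place WK@(5,2)
Op 4: remove (5,2)
Op 5: place WN@(3,0)
Op 6: place BR@(5,3)
Op 7: place WQ@(3,3)
Op 8: place BQ@(1,2)
Per-piece attacks for W:
  WN@(3,0): attacks (4,2) (5,1) (2,2) (1,1)
  WQ@(3,3): attacks (3,4) (3,5) (3,2) (3,1) (3,0) (4,3) (5,3) (2,3) (1,3) (0,3) (4,4) (5,5) (4,2) (5,1) (2,4) (1,5) (2,2) (1,1) [ray(0,-1) blocked at (3,0); ray(1,0) blocked at (5,3); ray(-1,-1) blocked at (1,1)]
Union (18 distinct): (0,3) (1,1) (1,3) (1,5) (2,2) (2,3) (2,4) (3,0) (3,1) (3,2) (3,4) (3,5) (4,2) (4,3) (4,4) (5,1) (5,3) (5,5)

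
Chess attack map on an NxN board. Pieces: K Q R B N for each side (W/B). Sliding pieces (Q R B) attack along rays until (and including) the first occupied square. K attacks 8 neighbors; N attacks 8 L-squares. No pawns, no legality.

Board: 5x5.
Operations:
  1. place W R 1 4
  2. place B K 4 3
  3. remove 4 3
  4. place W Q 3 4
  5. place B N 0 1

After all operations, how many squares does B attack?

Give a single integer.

Op 1: place WR@(1,4)
Op 2: place BK@(4,3)
Op 3: remove (4,3)
Op 4: place WQ@(3,4)
Op 5: place BN@(0,1)
Per-piece attacks for B:
  BN@(0,1): attacks (1,3) (2,2) (2,0)
Union (3 distinct): (1,3) (2,0) (2,2)

Answer: 3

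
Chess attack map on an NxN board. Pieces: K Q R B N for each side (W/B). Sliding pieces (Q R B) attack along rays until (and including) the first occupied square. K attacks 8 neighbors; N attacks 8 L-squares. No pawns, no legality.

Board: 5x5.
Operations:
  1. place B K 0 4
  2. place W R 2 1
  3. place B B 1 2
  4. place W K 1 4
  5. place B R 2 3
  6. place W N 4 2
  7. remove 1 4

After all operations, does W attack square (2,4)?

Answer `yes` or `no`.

Answer: no

Derivation:
Op 1: place BK@(0,4)
Op 2: place WR@(2,1)
Op 3: place BB@(1,2)
Op 4: place WK@(1,4)
Op 5: place BR@(2,3)
Op 6: place WN@(4,2)
Op 7: remove (1,4)
Per-piece attacks for W:
  WR@(2,1): attacks (2,2) (2,3) (2,0) (3,1) (4,1) (1,1) (0,1) [ray(0,1) blocked at (2,3)]
  WN@(4,2): attacks (3,4) (2,3) (3,0) (2,1)
W attacks (2,4): no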